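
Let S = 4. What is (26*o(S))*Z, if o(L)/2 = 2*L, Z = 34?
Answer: 14144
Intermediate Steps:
o(L) = 4*L (o(L) = 2*(2*L) = 4*L)
(26*o(S))*Z = (26*(4*4))*34 = (26*16)*34 = 416*34 = 14144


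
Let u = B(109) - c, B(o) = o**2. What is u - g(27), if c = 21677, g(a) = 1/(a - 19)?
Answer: -78369/8 ≈ -9796.1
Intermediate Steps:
g(a) = 1/(-19 + a)
u = -9796 (u = 109**2 - 1*21677 = 11881 - 21677 = -9796)
u - g(27) = -9796 - 1/(-19 + 27) = -9796 - 1/8 = -78369/8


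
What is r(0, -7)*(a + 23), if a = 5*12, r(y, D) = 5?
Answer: 415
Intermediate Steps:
a = 60
r(0, -7)*(a + 23) = 5*(60 + 23) = 5*83 = 415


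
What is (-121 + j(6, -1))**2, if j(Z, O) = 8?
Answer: 12769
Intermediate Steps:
(-121 + j(6, -1))**2 = (-121 + 8)**2 = (-113)**2 = 12769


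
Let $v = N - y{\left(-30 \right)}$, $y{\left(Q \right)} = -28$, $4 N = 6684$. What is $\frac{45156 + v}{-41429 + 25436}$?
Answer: $- \frac{46855}{15993} \approx -2.9297$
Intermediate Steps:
$N = 1671$ ($N = \frac{1}{4} \cdot 6684 = 1671$)
$v = 1699$ ($v = 1671 - -28 = 1671 + 28 = 1699$)
$\frac{45156 + v}{-41429 + 25436} = \frac{45156 + 1699}{-41429 + 25436} = \frac{46855}{-15993} = 46855 \left(- \frac{1}{15993}\right) = - \frac{46855}{15993}$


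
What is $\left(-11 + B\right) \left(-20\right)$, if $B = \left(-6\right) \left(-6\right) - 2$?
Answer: $-460$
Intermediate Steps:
$B = 34$ ($B = 36 - 2 = 34$)
$\left(-11 + B\right) \left(-20\right) = \left(-11 + 34\right) \left(-20\right) = 23 \left(-20\right) = -460$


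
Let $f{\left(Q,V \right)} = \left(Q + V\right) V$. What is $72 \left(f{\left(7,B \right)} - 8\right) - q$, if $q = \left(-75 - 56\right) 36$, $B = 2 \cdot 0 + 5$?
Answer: $8460$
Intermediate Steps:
$B = 5$ ($B = 0 + 5 = 5$)
$f{\left(Q,V \right)} = V \left(Q + V\right)$
$q = -4716$ ($q = \left(-131\right) 36 = -4716$)
$72 \left(f{\left(7,B \right)} - 8\right) - q = 72 \left(5 \left(7 + 5\right) - 8\right) - -4716 = 72 \left(5 \cdot 12 - 8\right) + 4716 = 72 \left(60 - 8\right) + 4716 = 72 \cdot 52 + 4716 = 3744 + 4716 = 8460$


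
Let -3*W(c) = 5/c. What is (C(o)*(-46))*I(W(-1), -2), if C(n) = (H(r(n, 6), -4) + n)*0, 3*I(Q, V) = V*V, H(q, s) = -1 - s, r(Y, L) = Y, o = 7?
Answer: 0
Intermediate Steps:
W(c) = -5/(3*c)
I(Q, V) = V**2/3 (I(Q, V) = (V*V)/3 = V**2/3)
C(n) = 0 (C(n) = ((-1 - 1*(-4)) + n)*0 = ((-1 + 4) + n)*0 = (3 + n)*0 = 0)
(C(o)*(-46))*I(W(-1), -2) = (0*(-46))*((1/3)*(-2)**2) = 0*((1/3)*4) = 0*(4/3) = 0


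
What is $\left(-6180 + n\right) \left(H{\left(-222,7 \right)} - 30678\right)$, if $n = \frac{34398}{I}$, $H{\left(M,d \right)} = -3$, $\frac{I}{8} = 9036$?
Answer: $\frac{761409425889}{4016} \approx 1.8959 \cdot 10^{8}$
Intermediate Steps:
$I = 72288$ ($I = 8 \cdot 9036 = 72288$)
$n = \frac{1911}{4016}$ ($n = \frac{34398}{72288} = 34398 \cdot \frac{1}{72288} = \frac{1911}{4016} \approx 0.47585$)
$\left(-6180 + n\right) \left(H{\left(-222,7 \right)} - 30678\right) = \left(-6180 + \frac{1911}{4016}\right) \left(-3 - 30678\right) = \left(- \frac{24816969}{4016}\right) \left(-30681\right) = \frac{761409425889}{4016}$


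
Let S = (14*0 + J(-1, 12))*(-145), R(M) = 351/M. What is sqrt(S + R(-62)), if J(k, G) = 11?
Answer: I*sqrt(6152942)/62 ≈ 40.008*I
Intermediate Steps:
S = -1595 (S = (14*0 + 11)*(-145) = (0 + 11)*(-145) = 11*(-145) = -1595)
sqrt(S + R(-62)) = sqrt(-1595 + 351/(-62)) = sqrt(-1595 + 351*(-1/62)) = sqrt(-1595 - 351/62) = sqrt(-99241/62) = I*sqrt(6152942)/62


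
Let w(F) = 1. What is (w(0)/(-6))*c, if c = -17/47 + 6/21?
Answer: 25/1974 ≈ 0.012665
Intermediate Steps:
c = -25/329 (c = -17*1/47 + 6*(1/21) = -17/47 + 2/7 = -25/329 ≈ -0.075988)
(w(0)/(-6))*c = (1/(-6))*(-25/329) = (1*(-1/6))*(-25/329) = -1/6*(-25/329) = 25/1974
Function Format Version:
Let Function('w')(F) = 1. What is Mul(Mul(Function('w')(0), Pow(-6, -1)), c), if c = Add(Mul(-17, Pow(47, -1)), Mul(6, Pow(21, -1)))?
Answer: Rational(25, 1974) ≈ 0.012665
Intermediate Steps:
c = Rational(-25, 329) (c = Add(Mul(-17, Rational(1, 47)), Mul(6, Rational(1, 21))) = Add(Rational(-17, 47), Rational(2, 7)) = Rational(-25, 329) ≈ -0.075988)
Mul(Mul(Function('w')(0), Pow(-6, -1)), c) = Mul(Mul(1, Pow(-6, -1)), Rational(-25, 329)) = Mul(Mul(1, Rational(-1, 6)), Rational(-25, 329)) = Mul(Rational(-1, 6), Rational(-25, 329)) = Rational(25, 1974)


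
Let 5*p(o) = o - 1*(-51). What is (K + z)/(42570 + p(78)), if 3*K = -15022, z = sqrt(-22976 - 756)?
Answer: -75110/638937 + 10*I*sqrt(5933)/212979 ≈ -0.11755 + 0.0036166*I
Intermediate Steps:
p(o) = 51/5 + o/5 (p(o) = (o - 1*(-51))/5 = (o + 51)/5 = (51 + o)/5 = 51/5 + o/5)
z = 2*I*sqrt(5933) (z = sqrt(-23732) = 2*I*sqrt(5933) ≈ 154.05*I)
K = -15022/3 (K = (1/3)*(-15022) = -15022/3 ≈ -5007.3)
(K + z)/(42570 + p(78)) = (-15022/3 + 2*I*sqrt(5933))/(42570 + (51/5 + (1/5)*78)) = (-15022/3 + 2*I*sqrt(5933))/(42570 + (51/5 + 78/5)) = (-15022/3 + 2*I*sqrt(5933))/(42570 + 129/5) = (-15022/3 + 2*I*sqrt(5933))/(212979/5) = (-15022/3 + 2*I*sqrt(5933))*(5/212979) = -75110/638937 + 10*I*sqrt(5933)/212979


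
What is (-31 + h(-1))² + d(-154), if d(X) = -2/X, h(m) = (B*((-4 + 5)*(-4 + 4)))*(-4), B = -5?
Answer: 73998/77 ≈ 961.01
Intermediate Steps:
h(m) = 0 (h(m) = -5*(-4 + 5)*(-4 + 4)*(-4) = -5*0*(-4) = 0*(-4) = 0)
(-31 + h(-1))² + d(-154) = (-31 + 0)² - 2/(-154) = (-31)² - 2*(-1/154) = 961 + 1/77 = 73998/77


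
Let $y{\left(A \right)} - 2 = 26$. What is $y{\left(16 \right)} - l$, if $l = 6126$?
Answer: $-6098$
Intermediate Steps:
$y{\left(A \right)} = 28$ ($y{\left(A \right)} = 2 + 26 = 28$)
$y{\left(16 \right)} - l = 28 - 6126 = -6098$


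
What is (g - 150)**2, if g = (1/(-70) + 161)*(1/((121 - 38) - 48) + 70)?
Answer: 742716143446761/6002500 ≈ 1.2373e+8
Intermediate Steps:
g = 27620319/2450 (g = (-1/70 + 161)*(1/(83 - 48) + 70) = 11269*(1/35 + 70)/70 = (11269/70)*(2451/35) = 27620319/2450 ≈ 11274.)
(g - 150)**2 = (27620319/2450 - 150)**2 = (27252819/2450)**2 = 742716143446761/6002500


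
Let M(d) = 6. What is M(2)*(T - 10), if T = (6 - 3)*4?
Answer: 12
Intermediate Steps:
T = 12 (T = 3*4 = 12)
M(2)*(T - 10) = 6*(12 - 10) = 6*2 = 12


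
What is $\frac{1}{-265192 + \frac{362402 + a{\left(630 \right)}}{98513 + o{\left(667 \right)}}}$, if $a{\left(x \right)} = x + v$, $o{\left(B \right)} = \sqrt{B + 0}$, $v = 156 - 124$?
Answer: $- \frac{321700292515319}{85311158364700902792} + \frac{45383 \sqrt{667}}{85311158364700902792} \approx -3.7709 \cdot 10^{-6}$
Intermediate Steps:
$v = 32$
$o{\left(B \right)} = \sqrt{B}$
$a{\left(x \right)} = 32 + x$ ($a{\left(x \right)} = x + 32 = 32 + x$)
$\frac{1}{-265192 + \frac{362402 + a{\left(630 \right)}}{98513 + o{\left(667 \right)}}} = \frac{1}{-265192 + \frac{362402 + \left(32 + 630\right)}{98513 + \sqrt{667}}} = \frac{1}{-265192 + \frac{362402 + 662}{98513 + \sqrt{667}}} = \frac{1}{-265192 + \frac{363064}{98513 + \sqrt{667}}}$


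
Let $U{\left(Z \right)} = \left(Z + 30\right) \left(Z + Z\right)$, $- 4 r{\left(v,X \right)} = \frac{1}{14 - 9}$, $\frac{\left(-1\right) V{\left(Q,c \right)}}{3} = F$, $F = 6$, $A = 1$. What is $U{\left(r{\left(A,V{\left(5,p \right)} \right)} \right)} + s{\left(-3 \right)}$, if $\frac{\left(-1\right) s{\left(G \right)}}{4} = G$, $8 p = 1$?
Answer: $\frac{1801}{200} \approx 9.005$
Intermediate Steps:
$p = \frac{1}{8}$ ($p = \frac{1}{8} \cdot 1 = \frac{1}{8} \approx 0.125$)
$V{\left(Q,c \right)} = -18$ ($V{\left(Q,c \right)} = \left(-3\right) 6 = -18$)
$r{\left(v,X \right)} = - \frac{1}{20}$ ($r{\left(v,X \right)} = - \frac{1}{4 \left(14 - 9\right)} = - \frac{1}{4 \cdot 5} = \left(- \frac{1}{4}\right) \frac{1}{5} = - \frac{1}{20}$)
$s{\left(G \right)} = - 4 G$
$U{\left(Z \right)} = 2 Z \left(30 + Z\right)$ ($U{\left(Z \right)} = \left(30 + Z\right) 2 Z = 2 Z \left(30 + Z\right)$)
$U{\left(r{\left(A,V{\left(5,p \right)} \right)} \right)} + s{\left(-3 \right)} = 2 \left(- \frac{1}{20}\right) \left(30 - \frac{1}{20}\right) - -12 = 2 \left(- \frac{1}{20}\right) \frac{599}{20} + 12 = - \frac{599}{200} + 12 = \frac{1801}{200}$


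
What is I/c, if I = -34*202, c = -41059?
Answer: 6868/41059 ≈ 0.16727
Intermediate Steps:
I = -6868
I/c = -6868/(-41059) = -6868*(-1/41059) = 6868/41059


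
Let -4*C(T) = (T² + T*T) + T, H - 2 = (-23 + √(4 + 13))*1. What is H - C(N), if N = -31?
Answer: 1807/4 + √17 ≈ 455.87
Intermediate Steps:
H = -21 + √17 (H = 2 + (-23 + √(4 + 13))*1 = 2 + (-23 + √17)*1 = 2 + (-23 + √17) = -21 + √17 ≈ -16.877)
C(T) = -T²/2 - T/4 (C(T) = -((T² + T*T) + T)/4 = -((T² + T²) + T)/4 = -(2*T² + T)/4 = -(T + 2*T²)/4 = -T²/2 - T/4)
H - C(N) = (-21 + √17) - (-1)*(-31)*(1 + 2*(-31))/4 = (-21 + √17) - (-1)*(-31)*(1 - 62)/4 = (-21 + √17) - (-1)*(-31)*(-61)/4 = (-21 + √17) - 1*(-1891/4) = (-21 + √17) + 1891/4 = 1807/4 + √17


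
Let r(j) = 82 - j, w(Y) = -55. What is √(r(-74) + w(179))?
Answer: √101 ≈ 10.050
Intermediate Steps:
√(r(-74) + w(179)) = √((82 - 1*(-74)) - 55) = √((82 + 74) - 55) = √(156 - 55) = √101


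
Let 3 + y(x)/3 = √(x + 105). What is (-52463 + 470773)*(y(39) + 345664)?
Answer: 144606002210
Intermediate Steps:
y(x) = -9 + 3*√(105 + x) (y(x) = -9 + 3*√(x + 105) = -9 + 3*√(105 + x))
(-52463 + 470773)*(y(39) + 345664) = (-52463 + 470773)*((-9 + 3*√(105 + 39)) + 345664) = 418310*((-9 + 3*√144) + 345664) = 418310*((-9 + 3*12) + 345664) = 418310*((-9 + 36) + 345664) = 418310*(27 + 345664) = 418310*345691 = 144606002210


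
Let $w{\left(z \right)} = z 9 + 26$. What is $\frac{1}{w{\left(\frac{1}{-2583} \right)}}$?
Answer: $\frac{287}{7461} \approx 0.038467$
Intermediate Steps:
$w{\left(z \right)} = 26 + 9 z$ ($w{\left(z \right)} = 9 z + 26 = 26 + 9 z$)
$\frac{1}{w{\left(\frac{1}{-2583} \right)}} = \frac{1}{26 + \frac{9}{-2583}} = \frac{1}{26 + 9 \left(- \frac{1}{2583}\right)} = \frac{1}{26 - \frac{1}{287}} = \frac{1}{\frac{7461}{287}} = \frac{287}{7461}$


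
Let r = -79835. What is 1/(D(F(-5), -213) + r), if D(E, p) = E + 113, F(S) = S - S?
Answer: -1/79722 ≈ -1.2544e-5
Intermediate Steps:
F(S) = 0
D(E, p) = 113 + E
1/(D(F(-5), -213) + r) = 1/((113 + 0) - 79835) = 1/(113 - 79835) = 1/(-79722) = -1/79722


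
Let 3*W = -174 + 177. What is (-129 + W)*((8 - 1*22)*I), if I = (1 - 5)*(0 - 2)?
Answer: 14336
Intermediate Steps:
W = 1 (W = (-174 + 177)/3 = (⅓)*3 = 1)
I = 8 (I = -4*(-2) = 8)
(-129 + W)*((8 - 1*22)*I) = (-129 + 1)*((8 - 1*22)*8) = -128*(8 - 22)*8 = -(-1792)*8 = -128*(-112) = 14336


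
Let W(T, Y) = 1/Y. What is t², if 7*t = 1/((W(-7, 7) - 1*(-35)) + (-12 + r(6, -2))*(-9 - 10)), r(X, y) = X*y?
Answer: 1/11819844 ≈ 8.4603e-8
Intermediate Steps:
t = 1/3438 (t = 1/(7*((1/7 - 1*(-35)) + (-12 + 6*(-2))*(-9 - 10))) = 1/(7*((⅐ + 35) + (-12 - 12)*(-19))) = 1/(7*(246/7 - 24*(-19))) = 1/(7*(246/7 + 456)) = 1/(7*(3438/7)) = (⅐)*(7/3438) = 1/3438 ≈ 0.00029087)
t² = (1/3438)² = 1/11819844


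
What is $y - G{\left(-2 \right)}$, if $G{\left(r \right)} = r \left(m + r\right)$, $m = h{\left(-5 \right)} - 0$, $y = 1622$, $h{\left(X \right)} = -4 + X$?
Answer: $1600$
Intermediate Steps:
$m = -9$ ($m = \left(-4 - 5\right) - 0 = -9 + 0 = -9$)
$G{\left(r \right)} = r \left(-9 + r\right)$
$y - G{\left(-2 \right)} = 1622 - - 2 \left(-9 - 2\right) = 1622 - \left(-2\right) \left(-11\right) = 1622 - 22 = 1600$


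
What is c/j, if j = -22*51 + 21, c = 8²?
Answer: -64/1101 ≈ -0.058129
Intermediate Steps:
c = 64
j = -1101 (j = -1122 + 21 = -1101)
c/j = 64/(-1101) = 64*(-1/1101) = -64/1101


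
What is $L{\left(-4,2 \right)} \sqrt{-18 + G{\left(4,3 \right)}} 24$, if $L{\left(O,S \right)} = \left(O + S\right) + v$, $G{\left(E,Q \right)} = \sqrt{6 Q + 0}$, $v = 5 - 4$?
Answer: $- 24 i \sqrt{18 - 3 \sqrt{2}} \approx - 89.018 i$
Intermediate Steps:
$v = 1$ ($v = 5 - 4 = 1$)
$G{\left(E,Q \right)} = \sqrt{6} \sqrt{Q}$ ($G{\left(E,Q \right)} = \sqrt{6 Q} = \sqrt{6} \sqrt{Q}$)
$L{\left(O,S \right)} = 1 + O + S$ ($L{\left(O,S \right)} = \left(O + S\right) + 1 = 1 + O + S$)
$L{\left(-4,2 \right)} \sqrt{-18 + G{\left(4,3 \right)}} 24 = \left(1 - 4 + 2\right) \sqrt{-18 + \sqrt{6} \sqrt{3}} \cdot 24 = - \sqrt{-18 + 3 \sqrt{2}} \cdot 24 = - 24 \sqrt{-18 + 3 \sqrt{2}}$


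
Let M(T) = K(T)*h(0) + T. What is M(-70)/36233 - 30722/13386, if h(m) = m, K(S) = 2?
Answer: -557043623/242507469 ≈ -2.2970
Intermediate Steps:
M(T) = T (M(T) = 2*0 + T = 0 + T = T)
M(-70)/36233 - 30722/13386 = -70/36233 - 30722/13386 = -70*1/36233 - 30722*1/13386 = -70/36233 - 15361/6693 = -557043623/242507469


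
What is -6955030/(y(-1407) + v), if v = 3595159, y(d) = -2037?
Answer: -3477515/1796561 ≈ -1.9357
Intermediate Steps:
-6955030/(y(-1407) + v) = -6955030/(-2037 + 3595159) = -6955030/3593122 = -6955030*1/3593122 = -3477515/1796561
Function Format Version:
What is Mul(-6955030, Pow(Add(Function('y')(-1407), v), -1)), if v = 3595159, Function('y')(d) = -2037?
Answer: Rational(-3477515, 1796561) ≈ -1.9357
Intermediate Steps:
Mul(-6955030, Pow(Add(Function('y')(-1407), v), -1)) = Mul(-6955030, Pow(Add(-2037, 3595159), -1)) = Mul(-6955030, Pow(3593122, -1)) = Mul(-6955030, Rational(1, 3593122)) = Rational(-3477515, 1796561)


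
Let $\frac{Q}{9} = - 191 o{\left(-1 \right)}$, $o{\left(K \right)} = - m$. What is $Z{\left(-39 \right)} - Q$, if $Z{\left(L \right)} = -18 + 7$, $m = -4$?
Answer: $6865$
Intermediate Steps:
$Z{\left(L \right)} = -11$
$o{\left(K \right)} = 4$ ($o{\left(K \right)} = \left(-1\right) \left(-4\right) = 4$)
$Q = -6876$ ($Q = 9 \left(\left(-191\right) 4\right) = 9 \left(-764\right) = -6876$)
$Z{\left(-39 \right)} - Q = -11 - -6876 = -11 + 6876 = 6865$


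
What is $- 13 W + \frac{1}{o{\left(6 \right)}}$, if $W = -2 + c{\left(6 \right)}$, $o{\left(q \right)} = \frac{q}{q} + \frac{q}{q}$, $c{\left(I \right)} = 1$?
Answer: $\frac{27}{2} \approx 13.5$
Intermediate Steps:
$o{\left(q \right)} = 2$ ($o{\left(q \right)} = 1 + 1 = 2$)
$W = -1$ ($W = -2 + 1 = -1$)
$- 13 W + \frac{1}{o{\left(6 \right)}} = \left(-13\right) \left(-1\right) + \frac{1}{2} = 13 + \frac{1}{2} = \frac{27}{2}$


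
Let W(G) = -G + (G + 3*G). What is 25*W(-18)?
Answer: -1350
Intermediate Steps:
W(G) = 3*G (W(G) = -G + 4*G = 3*G)
25*W(-18) = 25*(3*(-18)) = 25*(-54) = -1350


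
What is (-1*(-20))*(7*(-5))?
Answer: -700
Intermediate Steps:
(-1*(-20))*(7*(-5)) = 20*(-35) = -700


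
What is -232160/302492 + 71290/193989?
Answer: -5867957890/14670030147 ≈ -0.40000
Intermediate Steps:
-232160/302492 + 71290/193989 = -232160*1/302492 + 71290*(1/193989) = -58040/75623 + 71290/193989 = -5867957890/14670030147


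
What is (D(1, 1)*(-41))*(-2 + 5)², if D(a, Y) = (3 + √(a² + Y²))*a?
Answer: -1107 - 369*√2 ≈ -1628.8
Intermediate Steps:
D(a, Y) = a*(3 + √(Y² + a²)) (D(a, Y) = (3 + √(Y² + a²))*a = a*(3 + √(Y² + a²)))
(D(1, 1)*(-41))*(-2 + 5)² = ((1*(3 + √(1² + 1²)))*(-41))*(-2 + 5)² = ((1*(3 + √(1 + 1)))*(-41))*3² = ((1*(3 + √2))*(-41))*9 = ((3 + √2)*(-41))*9 = (-123 - 41*√2)*9 = -1107 - 369*√2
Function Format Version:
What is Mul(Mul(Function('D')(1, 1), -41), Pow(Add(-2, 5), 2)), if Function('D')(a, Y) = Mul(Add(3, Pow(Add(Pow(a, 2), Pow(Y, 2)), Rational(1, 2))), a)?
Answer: Add(-1107, Mul(-369, Pow(2, Rational(1, 2)))) ≈ -1628.8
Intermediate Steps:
Function('D')(a, Y) = Mul(a, Add(3, Pow(Add(Pow(Y, 2), Pow(a, 2)), Rational(1, 2)))) (Function('D')(a, Y) = Mul(Add(3, Pow(Add(Pow(Y, 2), Pow(a, 2)), Rational(1, 2))), a) = Mul(a, Add(3, Pow(Add(Pow(Y, 2), Pow(a, 2)), Rational(1, 2)))))
Mul(Mul(Function('D')(1, 1), -41), Pow(Add(-2, 5), 2)) = Mul(Mul(Mul(1, Add(3, Pow(Add(Pow(1, 2), Pow(1, 2)), Rational(1, 2)))), -41), Pow(Add(-2, 5), 2)) = Mul(Mul(Mul(1, Add(3, Pow(Add(1, 1), Rational(1, 2)))), -41), Pow(3, 2)) = Mul(Mul(Mul(1, Add(3, Pow(2, Rational(1, 2)))), -41), 9) = Mul(Mul(Add(3, Pow(2, Rational(1, 2))), -41), 9) = Mul(Add(-123, Mul(-41, Pow(2, Rational(1, 2)))), 9) = Add(-1107, Mul(-369, Pow(2, Rational(1, 2))))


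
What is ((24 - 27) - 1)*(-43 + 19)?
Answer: 96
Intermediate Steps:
((24 - 27) - 1)*(-43 + 19) = (-3 - 1)*(-24) = -4*(-24) = 96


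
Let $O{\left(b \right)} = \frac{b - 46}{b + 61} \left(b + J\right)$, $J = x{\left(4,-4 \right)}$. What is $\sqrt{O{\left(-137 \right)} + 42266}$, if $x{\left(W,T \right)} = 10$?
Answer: $\frac{5 \sqrt{2423621}}{38} \approx 204.84$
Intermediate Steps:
$J = 10$
$O{\left(b \right)} = \frac{\left(-46 + b\right) \left(10 + b\right)}{61 + b}$ ($O{\left(b \right)} = \frac{b - 46}{b + 61} \left(b + 10\right) = \frac{-46 + b}{61 + b} \left(10 + b\right) = \frac{\left(-46 + b\right) \left(10 + b\right)}{61 + b}$)
$\sqrt{O{\left(-137 \right)} + 42266} = \sqrt{\frac{-460 + \left(-137\right)^{2} - -4932}{61 - 137} + 42266} = \sqrt{\frac{-460 + 18769 + 4932}{-76} + 42266} = \sqrt{\left(- \frac{1}{76}\right) 23241 + 42266} = \sqrt{- \frac{23241}{76} + 42266} = \sqrt{\frac{3188975}{76}} = \frac{5 \sqrt{2423621}}{38}$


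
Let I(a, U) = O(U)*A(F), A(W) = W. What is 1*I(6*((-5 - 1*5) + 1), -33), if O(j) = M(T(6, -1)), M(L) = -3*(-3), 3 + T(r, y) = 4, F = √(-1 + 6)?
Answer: 9*√5 ≈ 20.125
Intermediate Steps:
F = √5 ≈ 2.2361
T(r, y) = 1 (T(r, y) = -3 + 4 = 1)
M(L) = 9
O(j) = 9
I(a, U) = 9*√5
1*I(6*((-5 - 1*5) + 1), -33) = 1*(9*√5) = 9*√5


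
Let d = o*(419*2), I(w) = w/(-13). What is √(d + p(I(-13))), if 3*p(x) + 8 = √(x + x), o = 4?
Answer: √(30144 + 3*√2)/3 ≈ 57.878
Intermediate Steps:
I(w) = -w/13 (I(w) = w*(-1/13) = -w/13)
p(x) = -8/3 + √2*√x/3 (p(x) = -8/3 + √(x + x)/3 = -8/3 + √(2*x)/3 = -8/3 + (√2*√x)/3 = -8/3 + √2*√x/3)
d = 3352 (d = 4*(419*2) = 4*838 = 3352)
√(d + p(I(-13))) = √(3352 + (-8/3 + √2*√(-1/13*(-13))/3)) = √(3352 + (-8/3 + √2*√1/3)) = √(3352 + (-8/3 + (⅓)*√2*1)) = √(3352 + (-8/3 + √2/3)) = √(10048/3 + √2/3)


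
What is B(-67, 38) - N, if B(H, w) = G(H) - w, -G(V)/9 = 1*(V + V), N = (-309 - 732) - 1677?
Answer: 3886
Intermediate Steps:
N = -2718 (N = -1041 - 1677 = -2718)
G(V) = -18*V (G(V) = -9*(V + V) = -9*2*V = -18*V)
B(H, w) = -w - 18*H (B(H, w) = -18*H - w = -w - 18*H)
B(-67, 38) - N = (-1*38 - 18*(-67)) - 1*(-2718) = (-38 + 1206) + 2718 = 1168 + 2718 = 3886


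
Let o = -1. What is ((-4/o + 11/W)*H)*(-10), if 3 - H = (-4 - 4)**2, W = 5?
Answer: 3782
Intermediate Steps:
H = -61 (H = 3 - (-4 - 4)**2 = 3 - 1*(-8)**2 = 3 - 1*64 = 3 - 64 = -61)
((-4/o + 11/W)*H)*(-10) = ((-4/(-1) + 11/5)*(-61))*(-10) = ((-4*(-1) + 11*(1/5))*(-61))*(-10) = ((4 + 11/5)*(-61))*(-10) = ((31/5)*(-61))*(-10) = -1891/5*(-10) = 3782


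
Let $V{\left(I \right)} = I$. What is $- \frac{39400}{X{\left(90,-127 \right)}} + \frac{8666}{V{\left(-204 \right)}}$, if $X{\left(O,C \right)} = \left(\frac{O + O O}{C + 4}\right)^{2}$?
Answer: $- \frac{130163395}{2533986} \approx -51.367$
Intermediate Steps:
$X{\left(O,C \right)} = \frac{\left(O + O^{2}\right)^{2}}{\left(4 + C\right)^{2}}$ ($X{\left(O,C \right)} = \left(\frac{O + O^{2}}{4 + C}\right)^{2} = \frac{\left(O + O^{2}\right)^{2}}{\left(4 + C\right)^{2}}$)
$- \frac{39400}{X{\left(90,-127 \right)}} + \frac{8666}{V{\left(-204 \right)}} = - \frac{39400}{90^{2} \left(1 + 90\right)^{2} \frac{1}{\left(4 - 127\right)^{2}}} + \frac{8666}{-204} = - \frac{39400}{8100 \cdot 91^{2} \cdot \frac{1}{15129}} + 8666 \left(- \frac{1}{204}\right) = - \frac{39400}{8100 \cdot 8281 \cdot \frac{1}{15129}} - \frac{4333}{102} = - \frac{39400}{\frac{7452900}{1681}} - \frac{4333}{102} = \left(-39400\right) \frac{1681}{7452900} - \frac{4333}{102} = - \frac{662314}{74529} - \frac{4333}{102} = - \frac{130163395}{2533986}$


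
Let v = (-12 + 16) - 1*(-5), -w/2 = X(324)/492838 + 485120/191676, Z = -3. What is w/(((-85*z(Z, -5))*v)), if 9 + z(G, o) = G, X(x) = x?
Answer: -14946729599/27099708979995 ≈ -0.00055155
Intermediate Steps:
z(G, o) = -9 + G
w = -59786918396/11808152061 (w = -2*(324/492838 + 485120/191676) = -2*(324*(1/492838) + 485120*(1/191676)) = -2*(162/246419 + 121280/47919) = -2*29893459198/11808152061 = -59786918396/11808152061 ≈ -5.0632)
v = 9 (v = 4 + 5 = 9)
w/(((-85*z(Z, -5))*v)) = -59786918396*(-1/(765*(-9 - 3)))/11808152061 = -59786918396/(11808152061*(-85*(-12)*9)) = -59786918396/(11808152061*(1020*9)) = -59786918396/11808152061/9180 = -59786918396/11808152061*1/9180 = -14946729599/27099708979995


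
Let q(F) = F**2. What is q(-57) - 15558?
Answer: -12309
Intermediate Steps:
q(-57) - 15558 = (-57)**2 - 15558 = 3249 - 15558 = -12309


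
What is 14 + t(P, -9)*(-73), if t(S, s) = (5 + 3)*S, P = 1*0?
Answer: 14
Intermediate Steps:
P = 0
t(S, s) = 8*S
14 + t(P, -9)*(-73) = 14 + (8*0)*(-73) = 14 + 0*(-73) = 14 + 0 = 14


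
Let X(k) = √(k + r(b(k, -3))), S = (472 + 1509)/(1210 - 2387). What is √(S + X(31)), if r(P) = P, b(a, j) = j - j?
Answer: √(-2331637 + 1385329*√31)/1177 ≈ 1.9710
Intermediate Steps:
b(a, j) = 0
S = -1981/1177 (S = 1981/(-1177) = 1981*(-1/1177) = -1981/1177 ≈ -1.6831)
X(k) = √k (X(k) = √(k + 0) = √k)
√(S + X(31)) = √(-1981/1177 + √31)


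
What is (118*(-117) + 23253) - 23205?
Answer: -13758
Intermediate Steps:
(118*(-117) + 23253) - 23205 = (-13806 + 23253) - 23205 = 9447 - 23205 = -13758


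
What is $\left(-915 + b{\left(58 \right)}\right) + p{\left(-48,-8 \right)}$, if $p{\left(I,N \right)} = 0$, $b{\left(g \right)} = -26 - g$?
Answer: $-999$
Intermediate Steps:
$\left(-915 + b{\left(58 \right)}\right) + p{\left(-48,-8 \right)} = \left(-915 - 84\right) + 0 = -999 + 0 = -999$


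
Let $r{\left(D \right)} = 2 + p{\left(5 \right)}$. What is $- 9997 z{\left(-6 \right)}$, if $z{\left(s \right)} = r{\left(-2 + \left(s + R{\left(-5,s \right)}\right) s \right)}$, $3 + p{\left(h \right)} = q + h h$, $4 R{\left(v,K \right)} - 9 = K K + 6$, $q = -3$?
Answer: $-209937$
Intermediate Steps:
$R{\left(v,K \right)} = \frac{15}{4} + \frac{K^{2}}{4}$ ($R{\left(v,K \right)} = \frac{9}{4} + \frac{K K + 6}{4} = \frac{9}{4} + \frac{K^{2} + 6}{4} = \frac{9}{4} + \frac{6 + K^{2}}{4} = \frac{9}{4} + \left(\frac{3}{2} + \frac{K^{2}}{4}\right) = \frac{15}{4} + \frac{K^{2}}{4}$)
$p{\left(h \right)} = -6 + h^{2}$ ($p{\left(h \right)} = -3 + \left(-3 + h h\right) = -3 + \left(-3 + h^{2}\right) = -6 + h^{2}$)
$r{\left(D \right)} = 21$ ($r{\left(D \right)} = 2 - \left(6 - 5^{2}\right) = 2 + \left(-6 + 25\right) = 2 + 19 = 21$)
$z{\left(s \right)} = 21$
$- 9997 z{\left(-6 \right)} = \left(-9997\right) 21 = -209937$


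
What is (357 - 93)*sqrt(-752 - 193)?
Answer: 792*I*sqrt(105) ≈ 8115.6*I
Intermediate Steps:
(357 - 93)*sqrt(-752 - 193) = 264*sqrt(-945) = 264*(3*I*sqrt(105)) = 792*I*sqrt(105)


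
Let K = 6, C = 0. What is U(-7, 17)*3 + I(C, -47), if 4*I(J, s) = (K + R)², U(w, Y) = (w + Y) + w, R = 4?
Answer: 34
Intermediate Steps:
U(w, Y) = Y + 2*w (U(w, Y) = (Y + w) + w = Y + 2*w)
I(J, s) = 25 (I(J, s) = (6 + 4)²/4 = (¼)*10² = (¼)*100 = 25)
U(-7, 17)*3 + I(C, -47) = (17 + 2*(-7))*3 + 25 = (17 - 14)*3 + 25 = 3*3 + 25 = 9 + 25 = 34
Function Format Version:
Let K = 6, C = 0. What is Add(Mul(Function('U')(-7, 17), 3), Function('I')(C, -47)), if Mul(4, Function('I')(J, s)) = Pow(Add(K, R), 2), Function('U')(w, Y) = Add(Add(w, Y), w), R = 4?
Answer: 34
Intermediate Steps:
Function('U')(w, Y) = Add(Y, Mul(2, w)) (Function('U')(w, Y) = Add(Add(Y, w), w) = Add(Y, Mul(2, w)))
Function('I')(J, s) = 25 (Function('I')(J, s) = Mul(Rational(1, 4), Pow(Add(6, 4), 2)) = Mul(Rational(1, 4), Pow(10, 2)) = Mul(Rational(1, 4), 100) = 25)
Add(Mul(Function('U')(-7, 17), 3), Function('I')(C, -47)) = Add(Mul(Add(17, Mul(2, -7)), 3), 25) = Add(Mul(Add(17, -14), 3), 25) = Add(Mul(3, 3), 25) = Add(9, 25) = 34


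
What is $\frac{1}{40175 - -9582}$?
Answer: $\frac{1}{49757} \approx 2.0098 \cdot 10^{-5}$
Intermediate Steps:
$\frac{1}{40175 - -9582} = \frac{1}{40175 + \left(-8427 + 18009\right)} = \frac{1}{40175 + 9582} = \frac{1}{49757}$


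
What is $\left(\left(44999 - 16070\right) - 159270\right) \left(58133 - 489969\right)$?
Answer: $56285936076$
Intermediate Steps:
$\left(\left(44999 - 16070\right) - 159270\right) \left(58133 - 489969\right) = \left(28929 - 159270\right) \left(-431836\right) = \left(-130341\right) \left(-431836\right) = 56285936076$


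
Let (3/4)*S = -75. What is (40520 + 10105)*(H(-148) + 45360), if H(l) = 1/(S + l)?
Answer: 569494749375/248 ≈ 2.2963e+9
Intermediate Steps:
S = -100 (S = (4/3)*(-75) = -100)
H(l) = 1/(-100 + l)
(40520 + 10105)*(H(-148) + 45360) = (40520 + 10105)*(1/(-100 - 148) + 45360) = 50625*(1/(-248) + 45360) = 50625*(-1/248 + 45360) = 50625*(11249279/248) = 569494749375/248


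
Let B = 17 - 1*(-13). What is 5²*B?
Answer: 750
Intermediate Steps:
B = 30 (B = 17 + 13 = 30)
5²*B = 5²*30 = 25*30 = 750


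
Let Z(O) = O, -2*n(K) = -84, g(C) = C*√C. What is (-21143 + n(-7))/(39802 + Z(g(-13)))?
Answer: -839862002/1584201401 - 274313*I*√13/1584201401 ≈ -0.53015 - 0.00062432*I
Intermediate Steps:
g(C) = C^(3/2)
n(K) = 42 (n(K) = -½*(-84) = 42)
(-21143 + n(-7))/(39802 + Z(g(-13))) = (-21143 + 42)/(39802 + (-13)^(3/2)) = -21101/(39802 - 13*I*√13)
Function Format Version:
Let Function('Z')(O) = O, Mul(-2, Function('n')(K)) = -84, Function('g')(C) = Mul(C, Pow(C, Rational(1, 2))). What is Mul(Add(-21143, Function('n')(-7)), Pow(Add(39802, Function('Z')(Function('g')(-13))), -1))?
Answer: Add(Rational(-839862002, 1584201401), Mul(Rational(-274313, 1584201401), I, Pow(13, Rational(1, 2)))) ≈ Add(-0.53015, Mul(-0.00062432, I))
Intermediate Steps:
Function('g')(C) = Pow(C, Rational(3, 2))
Function('n')(K) = 42 (Function('n')(K) = Mul(Rational(-1, 2), -84) = 42)
Mul(Add(-21143, Function('n')(-7)), Pow(Add(39802, Function('Z')(Function('g')(-13))), -1)) = Mul(Add(-21143, 42), Pow(Add(39802, Pow(-13, Rational(3, 2))), -1)) = Mul(-21101, Pow(Add(39802, Mul(-13, I, Pow(13, Rational(1, 2)))), -1))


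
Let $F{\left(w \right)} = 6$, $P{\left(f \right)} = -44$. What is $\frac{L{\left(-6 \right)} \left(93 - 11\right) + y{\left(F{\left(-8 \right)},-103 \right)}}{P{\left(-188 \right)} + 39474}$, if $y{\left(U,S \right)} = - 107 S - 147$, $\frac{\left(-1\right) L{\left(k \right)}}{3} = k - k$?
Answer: $\frac{5437}{19715} \approx 0.27578$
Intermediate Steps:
$L{\left(k \right)} = 0$ ($L{\left(k \right)} = - 3 \left(k - k\right) = \left(-3\right) 0 = 0$)
$y{\left(U,S \right)} = -147 - 107 S$
$\frac{L{\left(-6 \right)} \left(93 - 11\right) + y{\left(F{\left(-8 \right)},-103 \right)}}{P{\left(-188 \right)} + 39474} = \frac{0 \left(93 - 11\right) - -10874}{-44 + 39474} = \frac{0 \cdot 82 + \left(-147 + 11021\right)}{39430} = \left(0 + 10874\right) \frac{1}{39430} = 10874 \cdot \frac{1}{39430} = \frac{5437}{19715}$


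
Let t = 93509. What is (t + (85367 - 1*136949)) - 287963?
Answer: -246036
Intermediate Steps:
(t + (85367 - 1*136949)) - 287963 = (93509 + (85367 - 1*136949)) - 287963 = (93509 + (85367 - 136949)) - 287963 = (93509 - 51582) - 287963 = 41927 - 287963 = -246036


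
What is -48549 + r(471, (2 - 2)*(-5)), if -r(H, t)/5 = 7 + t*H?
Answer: -48584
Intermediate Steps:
r(H, t) = -35 - 5*H*t (r(H, t) = -5*(7 + t*H) = -5*(7 + H*t) = -35 - 5*H*t)
-48549 + r(471, (2 - 2)*(-5)) = -48549 + (-35 - 5*471*(2 - 2)*(-5)) = -48549 + (-35 - 5*471*0*(-5)) = -48549 + (-35 - 5*471*0) = -48549 + (-35 + 0) = -48549 - 35 = -48584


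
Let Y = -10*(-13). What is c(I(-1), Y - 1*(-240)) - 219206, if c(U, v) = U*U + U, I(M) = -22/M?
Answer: -218700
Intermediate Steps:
Y = 130
c(U, v) = U + U**2 (c(U, v) = U**2 + U = U + U**2)
c(I(-1), Y - 1*(-240)) - 219206 = (-22/(-1))*(1 - 22/(-1)) - 219206 = (-22*(-1))*(1 - 22*(-1)) - 219206 = 22*(1 + 22) - 219206 = 22*23 - 219206 = 506 - 219206 = -218700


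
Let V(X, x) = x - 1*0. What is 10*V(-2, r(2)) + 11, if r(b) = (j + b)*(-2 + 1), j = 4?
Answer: -49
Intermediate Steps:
r(b) = -4 - b (r(b) = (4 + b)*(-2 + 1) = (4 + b)*(-1) = -4 - b)
V(X, x) = x (V(X, x) = x + 0 = x)
10*V(-2, r(2)) + 11 = 10*(-4 - 1*2) + 11 = 10*(-4 - 2) + 11 = 10*(-6) + 11 = -60 + 11 = -49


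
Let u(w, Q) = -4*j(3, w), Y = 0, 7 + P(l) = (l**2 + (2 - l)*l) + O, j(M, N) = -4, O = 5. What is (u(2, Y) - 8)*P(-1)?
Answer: -32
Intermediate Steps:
P(l) = -2 + l**2 + l*(2 - l) (P(l) = -7 + ((l**2 + (2 - l)*l) + 5) = -7 + ((l**2 + l*(2 - l)) + 5) = -7 + (5 + l**2 + l*(2 - l)) = -2 + l**2 + l*(2 - l))
u(w, Q) = 16 (u(w, Q) = -4*(-4) = 16)
(u(2, Y) - 8)*P(-1) = (16 - 8)*(-2 + 2*(-1)) = 8*(-2 - 2) = 8*(-4) = -32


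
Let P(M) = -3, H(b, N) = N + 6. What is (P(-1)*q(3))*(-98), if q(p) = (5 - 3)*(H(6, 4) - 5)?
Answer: 2940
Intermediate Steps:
H(b, N) = 6 + N
q(p) = 10 (q(p) = (5 - 3)*((6 + 4) - 5) = 2*(10 - 5) = 2*5 = 10)
(P(-1)*q(3))*(-98) = -3*10*(-98) = -30*(-98) = 2940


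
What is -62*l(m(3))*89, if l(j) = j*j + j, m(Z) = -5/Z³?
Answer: 606980/729 ≈ 832.62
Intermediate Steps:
m(Z) = -5/Z³
l(j) = j + j² (l(j) = j² + j = j + j²)
-62*l(m(3))*89 = -62*(-5/3³)*(1 - 5/3³)*89 = -62*(-5*1/27)*(1 - 5*1/27)*89 = -(-310)*(1 - 5/27)/27*89 = -(-310)*22/(27*27)*89 = -62*(-110/729)*89 = (6820/729)*89 = 606980/729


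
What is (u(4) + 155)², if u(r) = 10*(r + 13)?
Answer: 105625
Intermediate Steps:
u(r) = 130 + 10*r (u(r) = 10*(13 + r) = 130 + 10*r)
(u(4) + 155)² = ((130 + 10*4) + 155)² = ((130 + 40) + 155)² = (170 + 155)² = 325² = 105625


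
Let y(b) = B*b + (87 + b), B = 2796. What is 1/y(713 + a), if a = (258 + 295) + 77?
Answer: 1/3756458 ≈ 2.6621e-7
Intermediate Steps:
a = 630 (a = 553 + 77 = 630)
y(b) = 87 + 2797*b (y(b) = 2796*b + (87 + b) = 87 + 2797*b)
1/y(713 + a) = 1/(87 + 2797*(713 + 630)) = 1/(87 + 2797*1343) = 1/(87 + 3756371) = 1/3756458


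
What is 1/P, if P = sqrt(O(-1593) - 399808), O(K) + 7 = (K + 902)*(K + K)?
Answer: sqrt(1801711)/1801711 ≈ 0.00074500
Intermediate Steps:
O(K) = -7 + 2*K*(902 + K) (O(K) = -7 + (K + 902)*(K + K) = -7 + (902 + K)*(2*K) = -7 + 2*K*(902 + K))
P = sqrt(1801711) (P = sqrt((-7 + 2*(-1593)**2 + 1804*(-1593)) - 399808) = sqrt((-7 + 2*2537649 - 2873772) - 399808) = sqrt((-7 + 5075298 - 2873772) - 399808) = sqrt(2201519 - 399808) = sqrt(1801711) ≈ 1342.3)
1/P = 1/(sqrt(1801711)) = sqrt(1801711)/1801711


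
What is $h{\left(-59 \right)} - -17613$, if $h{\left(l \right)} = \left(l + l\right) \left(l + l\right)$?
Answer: $31537$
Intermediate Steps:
$h{\left(l \right)} = 4 l^{2}$ ($h{\left(l \right)} = 2 l 2 l = 4 l^{2}$)
$h{\left(-59 \right)} - -17613 = 4 \left(-59\right)^{2} - -17613 = 4 \cdot 3481 + 17613 = 13924 + 17613 = 31537$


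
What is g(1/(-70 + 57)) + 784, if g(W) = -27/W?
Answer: 1135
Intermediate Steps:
g(1/(-70 + 57)) + 784 = -27/(1/(-70 + 57)) + 784 = -27/(1/(-13)) + 784 = -27/(-1/13) + 784 = -27*(-13) + 784 = 351 + 784 = 1135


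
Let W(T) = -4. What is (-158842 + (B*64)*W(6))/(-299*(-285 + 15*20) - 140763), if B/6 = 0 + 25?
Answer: 98621/72624 ≈ 1.3580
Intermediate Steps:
B = 150 (B = 6*(0 + 25) = 6*25 = 150)
(-158842 + (B*64)*W(6))/(-299*(-285 + 15*20) - 140763) = (-158842 + (150*64)*(-4))/(-299*(-285 + 15*20) - 140763) = (-158842 + 9600*(-4))/(-299*(-285 + 300) - 140763) = (-158842 - 38400)/(-299*15 - 140763) = -197242/(-4485 - 140763) = -197242/(-145248) = -197242*(-1/145248) = 98621/72624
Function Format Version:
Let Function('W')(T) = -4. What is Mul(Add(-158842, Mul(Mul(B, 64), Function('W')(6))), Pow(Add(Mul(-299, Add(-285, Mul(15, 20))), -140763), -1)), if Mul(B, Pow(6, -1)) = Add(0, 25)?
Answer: Rational(98621, 72624) ≈ 1.3580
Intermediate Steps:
B = 150 (B = Mul(6, Add(0, 25)) = Mul(6, 25) = 150)
Mul(Add(-158842, Mul(Mul(B, 64), Function('W')(6))), Pow(Add(Mul(-299, Add(-285, Mul(15, 20))), -140763), -1)) = Mul(Add(-158842, Mul(Mul(150, 64), -4)), Pow(Add(Mul(-299, Add(-285, Mul(15, 20))), -140763), -1)) = Mul(Add(-158842, Mul(9600, -4)), Pow(Add(Mul(-299, Add(-285, 300)), -140763), -1)) = Mul(Add(-158842, -38400), Pow(Add(Mul(-299, 15), -140763), -1)) = Mul(-197242, Pow(Add(-4485, -140763), -1)) = Mul(-197242, Pow(-145248, -1)) = Mul(-197242, Rational(-1, 145248)) = Rational(98621, 72624)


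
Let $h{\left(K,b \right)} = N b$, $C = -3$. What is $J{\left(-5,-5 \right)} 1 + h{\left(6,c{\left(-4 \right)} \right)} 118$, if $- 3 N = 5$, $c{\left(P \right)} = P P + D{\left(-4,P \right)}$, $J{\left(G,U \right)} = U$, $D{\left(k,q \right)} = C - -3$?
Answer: $- \frac{9455}{3} \approx -3151.7$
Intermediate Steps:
$D{\left(k,q \right)} = 0$ ($D{\left(k,q \right)} = -3 - -3 = -3 + 3 = 0$)
$c{\left(P \right)} = P^{2}$ ($c{\left(P \right)} = P P + 0 = P^{2} + 0 = P^{2}$)
$N = - \frac{5}{3}$ ($N = \left(- \frac{1}{3}\right) 5 = - \frac{5}{3} \approx -1.6667$)
$h{\left(K,b \right)} = - \frac{5 b}{3}$
$J{\left(-5,-5 \right)} 1 + h{\left(6,c{\left(-4 \right)} \right)} 118 = \left(-5\right) 1 + - \frac{5 \left(-4\right)^{2}}{3} \cdot 118 = -5 + \left(- \frac{5}{3}\right) 16 \cdot 118 = -5 - \frac{9440}{3} = - \frac{9455}{3}$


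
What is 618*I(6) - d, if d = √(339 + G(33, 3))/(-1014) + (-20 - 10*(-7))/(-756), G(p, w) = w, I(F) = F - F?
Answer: 25/378 + √38/338 ≈ 0.084376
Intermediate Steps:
I(F) = 0
d = -25/378 - √38/338 (d = √(339 + 3)/(-1014) + (-20 - 10*(-7))/(-756) = √342*(-1/1014) + (-20 + 70)*(-1/756) = (3*√38)*(-1/1014) + 50*(-1/756) = -√38/338 - 25/378 = -25/378 - √38/338 ≈ -0.084376)
618*I(6) - d = 618*0 - (-25/378 - √38/338) = 0 + (25/378 + √38/338) = 25/378 + √38/338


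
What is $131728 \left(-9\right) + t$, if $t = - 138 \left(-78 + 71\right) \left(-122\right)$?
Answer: $-1303404$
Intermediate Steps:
$t = -117852$ ($t = \left(-138\right) \left(-7\right) \left(-122\right) = 966 \left(-122\right) = -117852$)
$131728 \left(-9\right) + t = 131728 \left(-9\right) - 117852 = -1185552 - 117852 = -1303404$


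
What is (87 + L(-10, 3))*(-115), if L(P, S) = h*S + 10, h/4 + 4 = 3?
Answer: -9775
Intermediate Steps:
h = -4 (h = -16 + 4*3 = -16 + 12 = -4)
L(P, S) = 10 - 4*S (L(P, S) = -4*S + 10 = 10 - 4*S)
(87 + L(-10, 3))*(-115) = (87 + (10 - 4*3))*(-115) = (87 + (10 - 12))*(-115) = (87 - 2)*(-115) = 85*(-115) = -9775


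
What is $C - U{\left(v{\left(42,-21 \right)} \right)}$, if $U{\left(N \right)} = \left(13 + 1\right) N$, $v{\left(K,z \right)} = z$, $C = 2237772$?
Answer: $2238066$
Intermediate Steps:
$U{\left(N \right)} = 14 N$
$C - U{\left(v{\left(42,-21 \right)} \right)} = 2237772 - 14 \left(-21\right) = 2237772 - -294 = 2237772 + 294 = 2238066$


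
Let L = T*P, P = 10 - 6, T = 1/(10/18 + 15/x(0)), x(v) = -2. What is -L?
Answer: 72/125 ≈ 0.57600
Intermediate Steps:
T = -18/125 (T = 1/(10/18 + 15/(-2)) = 1/(10*(1/18) + 15*(-1/2)) = 1/(5/9 - 15/2) = 1/(-125/18) = -18/125 ≈ -0.14400)
P = 4
L = -72/125 (L = -18/125*4 = -72/125 ≈ -0.57600)
-L = -1*(-72/125) = 72/125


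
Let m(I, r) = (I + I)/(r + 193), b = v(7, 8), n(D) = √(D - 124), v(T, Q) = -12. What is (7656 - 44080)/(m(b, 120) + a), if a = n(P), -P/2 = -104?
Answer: -22801424/685735 - 1784211428*√21/2057205 ≈ -4007.7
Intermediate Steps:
P = 208 (P = -2*(-104) = 208)
n(D) = √(-124 + D)
b = -12
a = 2*√21 (a = √(-124 + 208) = √84 = 2*√21 ≈ 9.1651)
m(I, r) = 2*I/(193 + r) (m(I, r) = (2*I)/(193 + r) = 2*I/(193 + r))
(7656 - 44080)/(m(b, 120) + a) = (7656 - 44080)/(2*(-12)/(193 + 120) + 2*√21) = -36424/(2*(-12)/313 + 2*√21) = -36424/(2*(-12)*(1/313) + 2*√21) = -36424/(-24/313 + 2*√21)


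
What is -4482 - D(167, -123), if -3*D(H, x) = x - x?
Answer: -4482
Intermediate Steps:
D(H, x) = 0 (D(H, x) = -(x - x)/3 = -1/3*0 = 0)
-4482 - D(167, -123) = -4482 - 1*0 = -4482 + 0 = -4482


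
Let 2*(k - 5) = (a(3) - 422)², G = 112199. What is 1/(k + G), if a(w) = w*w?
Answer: 2/394977 ≈ 5.0636e-6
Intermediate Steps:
a(w) = w²
k = 170579/2 (k = 5 + (3² - 422)²/2 = 5 + (9 - 422)²/2 = 5 + (½)*(-413)² = 5 + (½)*170569 = 5 + 170569/2 = 170579/2 ≈ 85290.)
1/(k + G) = 1/(170579/2 + 112199) = 1/(394977/2) = 2/394977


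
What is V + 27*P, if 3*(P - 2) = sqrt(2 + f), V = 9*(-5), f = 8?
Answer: 9 + 9*sqrt(10) ≈ 37.461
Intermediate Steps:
V = -45
P = 2 + sqrt(10)/3 (P = 2 + sqrt(2 + 8)/3 = 2 + sqrt(10)/3 ≈ 3.0541)
V + 27*P = -45 + 27*(2 + sqrt(10)/3) = -45 + (54 + 9*sqrt(10)) = 9 + 9*sqrt(10)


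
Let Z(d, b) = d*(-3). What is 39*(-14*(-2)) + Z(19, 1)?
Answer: 1035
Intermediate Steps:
Z(d, b) = -3*d
39*(-14*(-2)) + Z(19, 1) = 39*(-14*(-2)) - 3*19 = 39*28 - 57 = 1092 - 57 = 1035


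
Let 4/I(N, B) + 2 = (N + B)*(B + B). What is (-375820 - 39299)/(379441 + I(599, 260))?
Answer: -30904087447/28247991167 ≈ -1.0940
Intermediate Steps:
I(N, B) = 4/(-2 + 2*B*(B + N)) (I(N, B) = 4/(-2 + (N + B)*(B + B)) = 4/(-2 + (B + N)*(2*B)) = 4/(-2 + 2*B*(B + N)))
(-375820 - 39299)/(379441 + I(599, 260)) = (-375820 - 39299)/(379441 + 2/(-1 + 260**2 + 260*599)) = -415119/(379441 + 2/(-1 + 67600 + 155740)) = -415119/(379441 + 2/223339) = -415119/84743973501/223339 = -415119*223339/84743973501 = -30904087447/28247991167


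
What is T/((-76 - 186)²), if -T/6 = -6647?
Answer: 19941/34322 ≈ 0.58100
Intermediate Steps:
T = 39882 (T = -6*(-6647) = 39882)
T/((-76 - 186)²) = 39882/((-76 - 186)²) = 39882/((-262)²) = 39882/68644 = 39882*(1/68644) = 19941/34322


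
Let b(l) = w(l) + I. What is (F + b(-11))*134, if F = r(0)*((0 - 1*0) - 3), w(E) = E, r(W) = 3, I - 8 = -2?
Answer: -1876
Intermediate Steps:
I = 6 (I = 8 - 2 = 6)
F = -9 (F = 3*((0 - 1*0) - 3) = 3*((0 + 0) - 3) = 3*(0 - 3) = 3*(-3) = -9)
b(l) = 6 + l (b(l) = l + 6 = 6 + l)
(F + b(-11))*134 = (-9 + (6 - 11))*134 = (-9 - 5)*134 = -14*134 = -1876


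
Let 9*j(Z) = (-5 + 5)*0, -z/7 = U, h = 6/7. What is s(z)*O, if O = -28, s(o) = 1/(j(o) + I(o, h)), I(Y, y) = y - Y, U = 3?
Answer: -196/153 ≈ -1.2810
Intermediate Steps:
h = 6/7 (h = 6*(⅐) = 6/7 ≈ 0.85714)
z = -21 (z = -7*3 = -21)
j(Z) = 0 (j(Z) = ((-5 + 5)*0)/9 = (0*0)/9 = (⅑)*0 = 0)
s(o) = 1/(6/7 - o) (s(o) = 1/(0 + (6/7 - o)) = 1/(6/7 - o))
s(z)*O = -7/(-6 + 7*(-21))*(-28) = -7/(-6 - 147)*(-28) = -7/(-153)*(-28) = -7*(-1/153)*(-28) = (7/153)*(-28) = -196/153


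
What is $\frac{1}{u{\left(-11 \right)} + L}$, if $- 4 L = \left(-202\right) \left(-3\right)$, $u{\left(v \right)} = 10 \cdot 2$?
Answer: $- \frac{2}{263} \approx -0.0076046$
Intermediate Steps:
$u{\left(v \right)} = 20$
$L = - \frac{303}{2}$ ($L = - \frac{\left(-202\right) \left(-3\right)}{4} = \left(- \frac{1}{4}\right) 606 = - \frac{303}{2} \approx -151.5$)
$\frac{1}{u{\left(-11 \right)} + L} = \frac{1}{20 - \frac{303}{2}} = \frac{1}{- \frac{263}{2}} = - \frac{2}{263}$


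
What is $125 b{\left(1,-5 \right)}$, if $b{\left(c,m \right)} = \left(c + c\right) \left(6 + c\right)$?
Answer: $1750$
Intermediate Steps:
$b{\left(c,m \right)} = 2 c \left(6 + c\right)$
$125 b{\left(1,-5 \right)} = 125 \cdot 2 \cdot 1 \left(6 + 1\right) = 125 \cdot 2 \cdot 1 \cdot 7 = 125 \cdot 14 = 1750$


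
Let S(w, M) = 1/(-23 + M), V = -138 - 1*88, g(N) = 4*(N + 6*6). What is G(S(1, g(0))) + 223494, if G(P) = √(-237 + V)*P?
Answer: 223494 + I*√463/121 ≈ 2.2349e+5 + 0.17783*I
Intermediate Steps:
g(N) = 144 + 4*N (g(N) = 4*(N + 36) = 4*(36 + N) = 144 + 4*N)
V = -226 (V = -138 - 88 = -226)
G(P) = I*P*√463 (G(P) = √(-237 - 226)*P = √(-463)*P = (I*√463)*P = I*P*√463)
G(S(1, g(0))) + 223494 = I*√463/(-23 + (144 + 4*0)) + 223494 = I*√463/(-23 + (144 + 0)) + 223494 = I*√463/(-23 + 144) + 223494 = I*√463/121 + 223494 = 223494 + I*√463/121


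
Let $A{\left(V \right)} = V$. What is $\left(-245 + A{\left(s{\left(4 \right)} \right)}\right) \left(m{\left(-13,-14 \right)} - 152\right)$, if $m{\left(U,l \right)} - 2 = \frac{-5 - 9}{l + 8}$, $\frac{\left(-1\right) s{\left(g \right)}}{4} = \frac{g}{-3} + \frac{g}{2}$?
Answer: $\frac{329149}{9} \approx 36572.0$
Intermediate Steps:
$s{\left(g \right)} = - \frac{2 g}{3}$ ($s{\left(g \right)} = - 4 \left(\frac{g}{-3} + \frac{g}{2}\right) = - 4 \left(g \left(- \frac{1}{3}\right) + g \frac{1}{2}\right) = - 4 \left(- \frac{g}{3} + \frac{g}{2}\right) = - 4 \frac{g}{6} = - \frac{2 g}{3}$)
$m{\left(U,l \right)} = 2 - \frac{14}{8 + l}$ ($m{\left(U,l \right)} = 2 + \frac{-5 - 9}{l + 8} = 2 - \frac{14}{8 + l}$)
$\left(-245 + A{\left(s{\left(4 \right)} \right)}\right) \left(m{\left(-13,-14 \right)} - 152\right) = \left(-245 - \frac{8}{3}\right) \left(\frac{2 \left(1 - 14\right)}{8 - 14} - 152\right) = \left(-245 - \frac{8}{3}\right) \left(2 \frac{1}{-6} \left(-13\right) - 152\right) = - \frac{743 \left(2 \left(- \frac{1}{6}\right) \left(-13\right) - 152\right)}{3} = - \frac{743 \left(\frac{13}{3} - 152\right)}{3} = \left(- \frac{743}{3}\right) \left(- \frac{443}{3}\right) = \frac{329149}{9}$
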